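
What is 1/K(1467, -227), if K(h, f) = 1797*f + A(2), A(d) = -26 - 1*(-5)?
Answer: -1/407940 ≈ -2.4513e-6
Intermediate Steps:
A(d) = -21 (A(d) = -26 + 5 = -21)
K(h, f) = -21 + 1797*f (K(h, f) = 1797*f - 21 = -21 + 1797*f)
1/K(1467, -227) = 1/(-21 + 1797*(-227)) = 1/(-21 - 407919) = 1/(-407940) = -1/407940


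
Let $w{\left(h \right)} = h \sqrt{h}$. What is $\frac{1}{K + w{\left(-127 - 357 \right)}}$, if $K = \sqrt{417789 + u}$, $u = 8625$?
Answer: $\frac{1}{\sqrt{426414} - 10648 i} \approx 5.7378 \cdot 10^{-6} + 9.3562 \cdot 10^{-5} i$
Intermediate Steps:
$w{\left(h \right)} = h^{\frac{3}{2}}$
$K = \sqrt{426414}$ ($K = \sqrt{417789 + 8625} = \sqrt{426414} \approx 653.0$)
$\frac{1}{K + w{\left(-127 - 357 \right)}} = \frac{1}{\sqrt{426414} + \left(-127 - 357\right)^{\frac{3}{2}}} = \frac{1}{\sqrt{426414} + \left(-484\right)^{\frac{3}{2}}} = \frac{1}{\sqrt{426414} - 10648 i}$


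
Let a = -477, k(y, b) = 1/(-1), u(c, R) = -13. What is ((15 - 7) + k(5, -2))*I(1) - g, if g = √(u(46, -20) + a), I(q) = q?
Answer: 7 - 7*I*√10 ≈ 7.0 - 22.136*I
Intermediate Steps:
k(y, b) = -1
g = 7*I*√10 (g = √(-13 - 477) = √(-490) = 7*I*√10 ≈ 22.136*I)
((15 - 7) + k(5, -2))*I(1) - g = ((15 - 7) - 1)*1 - 7*I*√10 = (8 - 1)*1 - 7*I*√10 = 7*1 - 7*I*√10 = 7 - 7*I*√10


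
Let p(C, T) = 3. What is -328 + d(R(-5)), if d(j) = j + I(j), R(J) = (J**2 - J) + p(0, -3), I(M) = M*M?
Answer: 794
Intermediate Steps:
I(M) = M**2
R(J) = 3 + J**2 - J (R(J) = (J**2 - J) + 3 = 3 + J**2 - J)
d(j) = j + j**2
-328 + d(R(-5)) = -328 + (3 + (-5)**2 - 1*(-5))*(1 + (3 + (-5)**2 - 1*(-5))) = -328 + (3 + 25 + 5)*(1 + (3 + 25 + 5)) = -328 + 33*(1 + 33) = -328 + 33*34 = -328 + 1122 = 794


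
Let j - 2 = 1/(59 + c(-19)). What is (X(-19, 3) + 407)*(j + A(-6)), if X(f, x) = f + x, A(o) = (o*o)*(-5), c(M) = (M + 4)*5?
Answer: -1113959/16 ≈ -69623.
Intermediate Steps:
c(M) = 20 + 5*M (c(M) = (4 + M)*5 = 20 + 5*M)
A(o) = -5*o² (A(o) = o²*(-5) = -5*o²)
j = 31/16 (j = 2 + 1/(59 + (20 + 5*(-19))) = 2 + 1/(59 + (20 - 95)) = 2 + 1/(59 - 75) = 2 + 1/(-16) = 2 - 1/16 = 31/16 ≈ 1.9375)
(X(-19, 3) + 407)*(j + A(-6)) = ((-19 + 3) + 407)*(31/16 - 5*(-6)²) = (-16 + 407)*(31/16 - 5*36) = 391*(31/16 - 180) = 391*(-2849/16) = -1113959/16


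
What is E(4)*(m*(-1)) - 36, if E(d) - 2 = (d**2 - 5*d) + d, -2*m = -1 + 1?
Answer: -36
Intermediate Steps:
m = 0 (m = -(-1 + 1)/2 = -1/2*0 = 0)
E(d) = 2 + d**2 - 4*d (E(d) = 2 + ((d**2 - 5*d) + d) = 2 + (d**2 - 4*d) = 2 + d**2 - 4*d)
E(4)*(m*(-1)) - 36 = (2 + 4**2 - 4*4)*(0*(-1)) - 36 = (2 + 16 - 16)*0 - 36 = 2*0 - 36 = 0 - 36 = -36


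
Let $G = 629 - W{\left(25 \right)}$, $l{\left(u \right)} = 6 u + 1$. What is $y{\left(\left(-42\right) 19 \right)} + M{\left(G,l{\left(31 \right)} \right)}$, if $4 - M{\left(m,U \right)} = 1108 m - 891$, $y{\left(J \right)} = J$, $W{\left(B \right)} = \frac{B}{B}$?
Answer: $-695727$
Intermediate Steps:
$W{\left(B \right)} = 1$
$l{\left(u \right)} = 1 + 6 u$
$G = 628$ ($G = 629 - 1 = 628$)
$M{\left(m,U \right)} = 895 - 1108 m$ ($M{\left(m,U \right)} = 4 - \left(1108 m - 891\right) = 4 - \left(-891 + 1108 m\right) = 895 - 1108 m$)
$y{\left(\left(-42\right) 19 \right)} + M{\left(G,l{\left(31 \right)} \right)} = \left(-42\right) 19 + \left(895 - 695824\right) = -798 + \left(895 - 695824\right) = -798 - 694929 = -695727$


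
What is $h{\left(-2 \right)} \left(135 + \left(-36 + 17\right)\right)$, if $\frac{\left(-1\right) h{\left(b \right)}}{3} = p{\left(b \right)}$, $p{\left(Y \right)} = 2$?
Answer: $-696$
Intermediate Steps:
$h{\left(b \right)} = -6$ ($h{\left(b \right)} = \left(-3\right) 2 = -6$)
$h{\left(-2 \right)} \left(135 + \left(-36 + 17\right)\right) = - 6 \left(135 + \left(-36 + 17\right)\right) = - 6 \left(135 - 19\right) = \left(-6\right) 116 = -696$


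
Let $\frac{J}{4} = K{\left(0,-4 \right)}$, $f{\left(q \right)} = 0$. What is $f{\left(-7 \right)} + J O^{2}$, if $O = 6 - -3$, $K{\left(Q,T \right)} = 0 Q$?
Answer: $0$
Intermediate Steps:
$K{\left(Q,T \right)} = 0$
$O = 9$ ($O = 6 + 3 = 9$)
$J = 0$ ($J = 4 \cdot 0 = 0$)
$f{\left(-7 \right)} + J O^{2} = 0 + 0 \cdot 9^{2} = 0 + 0 \cdot 81 = 0 + 0 = 0$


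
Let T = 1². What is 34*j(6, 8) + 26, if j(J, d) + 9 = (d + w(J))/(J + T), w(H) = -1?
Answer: -246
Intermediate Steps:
T = 1
j(J, d) = -9 + (-1 + d)/(1 + J) (j(J, d) = -9 + (d - 1)/(J + 1) = -9 + (-1 + d)/(1 + J))
34*j(6, 8) + 26 = 34*((-10 + 8 - 9*6)/(1 + 6)) + 26 = 34*((-10 + 8 - 54)/7) + 26 = 34*((⅐)*(-56)) + 26 = 34*(-8) + 26 = -272 + 26 = -246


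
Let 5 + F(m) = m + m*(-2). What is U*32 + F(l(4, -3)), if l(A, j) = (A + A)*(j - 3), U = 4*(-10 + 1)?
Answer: -1109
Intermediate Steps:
U = -36 (U = 4*(-9) = -36)
l(A, j) = 2*A*(-3 + j) (l(A, j) = (2*A)*(-3 + j) = 2*A*(-3 + j))
F(m) = -5 - m (F(m) = -5 + (m + m*(-2)) = -5 + (m - 2*m) = -5 - m)
U*32 + F(l(4, -3)) = -36*32 + (-5 - 2*4*(-3 - 3)) = -1152 + (-5 - 2*4*(-6)) = -1152 + (-5 - 1*(-48)) = -1152 + (-5 + 48) = -1152 + 43 = -1109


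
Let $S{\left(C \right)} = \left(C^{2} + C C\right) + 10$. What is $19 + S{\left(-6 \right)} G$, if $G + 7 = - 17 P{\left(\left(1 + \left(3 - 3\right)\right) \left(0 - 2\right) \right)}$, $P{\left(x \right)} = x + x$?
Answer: $5021$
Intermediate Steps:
$P{\left(x \right)} = 2 x$
$G = 61$ ($G = -7 - 17 \cdot 2 \left(1 + \left(3 - 3\right)\right) \left(0 - 2\right) = -7 - 17 \cdot 2 \left(1 + 0\right) \left(-2\right) = -7 - 17 \cdot 2 \cdot 1 \left(-2\right) = -7 - 17 \cdot 2 \left(-2\right) = -7 - -68 = -7 + 68 = 61$)
$S{\left(C \right)} = 10 + 2 C^{2}$ ($S{\left(C \right)} = \left(C^{2} + C^{2}\right) + 10 = 2 C^{2} + 10 = 10 + 2 C^{2}$)
$19 + S{\left(-6 \right)} G = 19 + \left(10 + 2 \left(-6\right)^{2}\right) 61 = 19 + \left(10 + 2 \cdot 36\right) 61 = 19 + \left(10 + 72\right) 61 = 19 + 82 \cdot 61 = 19 + 5002 = 5021$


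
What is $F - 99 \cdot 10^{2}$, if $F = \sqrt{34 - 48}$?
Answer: $-9900 + i \sqrt{14} \approx -9900.0 + 3.7417 i$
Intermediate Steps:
$F = i \sqrt{14}$ ($F = \sqrt{34 - 48} = \sqrt{-14} = i \sqrt{14} \approx 3.7417 i$)
$F - 99 \cdot 10^{2} = i \sqrt{14} - 99 \cdot 10^{2} = i \sqrt{14} - 9900 = -9900 + i \sqrt{14}$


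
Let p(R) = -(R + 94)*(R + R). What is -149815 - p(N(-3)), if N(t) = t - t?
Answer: -149815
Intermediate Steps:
N(t) = 0
p(R) = -2*R*(94 + R) (p(R) = -(94 + R)*2*R = -2*R*(94 + R))
-149815 - p(N(-3)) = -149815 - (-2)*0*(94 + 0) = -149815 - (-2)*0*94 = -149815 - 1*0 = -149815 + 0 = -149815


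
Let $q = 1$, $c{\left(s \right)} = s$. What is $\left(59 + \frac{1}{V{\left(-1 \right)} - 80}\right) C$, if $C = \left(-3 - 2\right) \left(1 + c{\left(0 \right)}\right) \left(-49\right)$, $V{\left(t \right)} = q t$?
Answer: $\frac{1170610}{81} \approx 14452.0$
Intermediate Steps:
$V{\left(t \right)} = t$ ($V{\left(t \right)} = 1 t = t$)
$C = 245$ ($C = \left(-3 - 2\right) \left(1 + 0\right) \left(-49\right) = \left(-5\right) 1 \left(-49\right) = \left(-5\right) \left(-49\right) = 245$)
$\left(59 + \frac{1}{V{\left(-1 \right)} - 80}\right) C = \left(59 + \frac{1}{-1 - 80}\right) 245 = \left(59 + \frac{1}{-81}\right) 245 = \left(59 - \frac{1}{81}\right) 245 = \frac{4778}{81} \cdot 245 = \frac{1170610}{81}$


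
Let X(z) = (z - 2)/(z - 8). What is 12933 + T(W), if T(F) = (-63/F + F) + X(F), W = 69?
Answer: 18242066/1403 ≈ 13002.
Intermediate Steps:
X(z) = (-2 + z)/(-8 + z)
T(F) = F - 63/F + (-2 + F)/(-8 + F) (T(F) = (-63/F + F) + (-2 + F)/(-8 + F) = (F - 63/F) + (-2 + F)/(-8 + F) = F - 63/F + (-2 + F)/(-8 + F))
12933 + T(W) = 12933 + (504 + 69³ - 65*69 - 7*69²)/(69*(-8 + 69)) = 12933 + (1/69)*(504 + 328509 - 4485 - 7*4761)/61 = 12933 + (1/69)*(1/61)*(504 + 328509 - 4485 - 33327) = 12933 + (1/69)*(1/61)*291201 = 12933 + 97067/1403 = 18242066/1403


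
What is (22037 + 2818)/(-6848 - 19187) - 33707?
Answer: -175517320/5207 ≈ -33708.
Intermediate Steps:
(22037 + 2818)/(-6848 - 19187) - 33707 = 24855/(-26035) - 33707 = 24855*(-1/26035) - 33707 = -4971/5207 - 33707 = -175517320/5207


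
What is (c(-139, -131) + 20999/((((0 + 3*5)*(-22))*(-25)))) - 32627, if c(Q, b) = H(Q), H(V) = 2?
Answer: -24466841/750 ≈ -32622.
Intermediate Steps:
c(Q, b) = 2
(c(-139, -131) + 20999/((((0 + 3*5)*(-22))*(-25)))) - 32627 = (2 + 20999/((((0 + 3*5)*(-22))*(-25)))) - 32627 = (2 + 20999/((((0 + 15)*(-22))*(-25)))) - 32627 = (2 + 20999/(((15*(-22))*(-25)))) - 32627 = (2 + 20999/((-330*(-25)))) - 32627 = (2 + 20999/8250) - 32627 = (2 + 20999*(1/8250)) - 32627 = (2 + 1909/750) - 32627 = 3409/750 - 32627 = -24466841/750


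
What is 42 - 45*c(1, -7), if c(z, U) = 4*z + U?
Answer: 177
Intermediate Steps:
c(z, U) = U + 4*z
42 - 45*c(1, -7) = 42 - 45*(-7 + 4*1) = 42 - 45*(-7 + 4) = 42 - 45*(-3) = 42 + 135 = 177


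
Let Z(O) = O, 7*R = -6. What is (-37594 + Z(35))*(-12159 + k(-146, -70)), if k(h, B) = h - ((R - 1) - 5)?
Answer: 3233341633/7 ≈ 4.6191e+8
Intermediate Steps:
R = -6/7 (R = (1/7)*(-6) = -6/7 ≈ -0.85714)
k(h, B) = 48/7 + h (k(h, B) = h - ((-6/7 - 1) - 5) = h - (-13/7 - 5) = h - 1*(-48/7) = h + 48/7 = 48/7 + h)
(-37594 + Z(35))*(-12159 + k(-146, -70)) = (-37594 + 35)*(-12159 + (48/7 - 146)) = -37559*(-12159 - 974/7) = -37559*(-86087/7) = 3233341633/7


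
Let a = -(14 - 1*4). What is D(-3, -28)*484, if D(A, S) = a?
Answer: -4840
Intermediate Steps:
a = -10 (a = -(14 - 4) = -1*10 = -10)
D(A, S) = -10
D(-3, -28)*484 = -10*484 = -4840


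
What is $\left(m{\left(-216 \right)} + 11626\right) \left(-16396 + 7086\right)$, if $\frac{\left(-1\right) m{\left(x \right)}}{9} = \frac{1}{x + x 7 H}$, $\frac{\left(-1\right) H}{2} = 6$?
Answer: $- \frac{107805103105}{996} \approx -1.0824 \cdot 10^{8}$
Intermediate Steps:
$H = -12$ ($H = \left(-2\right) 6 = -12$)
$m{\left(x \right)} = \frac{9}{83 x}$ ($m{\left(x \right)} = - \frac{9}{x + x 7 \left(-12\right)} = - \frac{9}{x + 7 x \left(-12\right)} = - \frac{9}{x - 84 x} = - \frac{9}{\left(-83\right) x} = - 9 \left(- \frac{1}{83 x}\right) = \frac{9}{83 x}$)
$\left(m{\left(-216 \right)} + 11626\right) \left(-16396 + 7086\right) = \left(\frac{9}{83 \left(-216\right)} + 11626\right) \left(-16396 + 7086\right) = \left(\frac{9}{83} \left(- \frac{1}{216}\right) + 11626\right) \left(-9310\right) = \left(- \frac{1}{1992} + 11626\right) \left(-9310\right) = \frac{23158991}{1992} \left(-9310\right) = - \frac{107805103105}{996}$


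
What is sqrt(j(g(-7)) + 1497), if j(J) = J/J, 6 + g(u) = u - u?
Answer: sqrt(1498) ≈ 38.704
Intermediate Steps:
g(u) = -6 (g(u) = -6 + (u - u) = -6 + 0 = -6)
j(J) = 1
sqrt(j(g(-7)) + 1497) = sqrt(1 + 1497) = sqrt(1498)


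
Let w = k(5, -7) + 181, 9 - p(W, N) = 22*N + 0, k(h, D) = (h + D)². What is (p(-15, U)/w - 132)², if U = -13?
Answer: 23280625/1369 ≈ 17006.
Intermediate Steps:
k(h, D) = (D + h)²
p(W, N) = 9 - 22*N (p(W, N) = 9 - (22*N + 0) = 9 - 22*N)
w = 185 (w = (-7 + 5)² + 181 = (-2)² + 181 = 4 + 181 = 185)
(p(-15, U)/w - 132)² = ((9 - 22*(-13))/185 - 132)² = ((9 + 286)*(1/185) - 132)² = (295*(1/185) - 132)² = (59/37 - 132)² = (-4825/37)² = 23280625/1369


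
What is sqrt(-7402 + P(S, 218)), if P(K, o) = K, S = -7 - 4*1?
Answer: I*sqrt(7413) ≈ 86.099*I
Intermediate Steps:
S = -11 (S = -7 - 4 = -11)
sqrt(-7402 + P(S, 218)) = sqrt(-7402 - 11) = sqrt(-7413) = I*sqrt(7413)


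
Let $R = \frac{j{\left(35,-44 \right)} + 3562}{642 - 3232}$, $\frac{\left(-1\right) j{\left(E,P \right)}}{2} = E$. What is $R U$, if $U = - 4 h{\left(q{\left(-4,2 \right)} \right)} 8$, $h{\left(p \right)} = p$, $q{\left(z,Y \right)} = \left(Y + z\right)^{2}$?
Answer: $\frac{223488}{1295} \approx 172.58$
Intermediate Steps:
$j{\left(E,P \right)} = - 2 E$
$R = - \frac{1746}{1295}$ ($R = \frac{\left(-2\right) 35 + 3562}{642 - 3232} = \frac{-70 + 3562}{-2590} = 3492 \left(- \frac{1}{2590}\right) = - \frac{1746}{1295} \approx -1.3483$)
$U = -128$ ($U = - 4 \left(2 - 4\right)^{2} \cdot 8 = - 4 \left(-2\right)^{2} \cdot 8 = \left(-4\right) 4 \cdot 8 = \left(-16\right) 8 = -128$)
$R U = \left(- \frac{1746}{1295}\right) \left(-128\right) = \frac{223488}{1295}$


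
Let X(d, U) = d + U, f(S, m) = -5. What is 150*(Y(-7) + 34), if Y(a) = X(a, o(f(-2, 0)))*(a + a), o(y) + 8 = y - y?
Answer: 36600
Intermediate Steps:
o(y) = -8 (o(y) = -8 + (y - y) = -8 + 0 = -8)
X(d, U) = U + d
Y(a) = 2*a*(-8 + a) (Y(a) = (-8 + a)*(a + a) = (-8 + a)*(2*a) = 2*a*(-8 + a))
150*(Y(-7) + 34) = 150*(2*(-7)*(-8 - 7) + 34) = 150*(2*(-7)*(-15) + 34) = 150*(210 + 34) = 150*244 = 36600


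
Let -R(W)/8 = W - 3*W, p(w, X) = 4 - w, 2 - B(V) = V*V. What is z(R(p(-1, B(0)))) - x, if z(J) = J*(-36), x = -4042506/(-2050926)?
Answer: -985118231/341821 ≈ -2882.0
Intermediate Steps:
B(V) = 2 - V**2 (B(V) = 2 - V*V = 2 - V**2)
R(W) = 16*W (R(W) = -8*(W - 3*W) = -(-16)*W = 16*W)
x = 673751/341821 (x = -4042506*(-1/2050926) = 673751/341821 ≈ 1.9711)
z(J) = -36*J
z(R(p(-1, B(0)))) - x = -576*(4 - 1*(-1)) - 1*673751/341821 = -576*(4 + 1) - 673751/341821 = -576*5 - 673751/341821 = -36*80 - 673751/341821 = -2880 - 673751/341821 = -985118231/341821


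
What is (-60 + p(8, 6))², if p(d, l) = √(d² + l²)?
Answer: 2500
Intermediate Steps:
(-60 + p(8, 6))² = (-60 + √(8² + 6²))² = (-60 + √(64 + 36))² = (-60 + √100)² = (-60 + 10)² = (-50)² = 2500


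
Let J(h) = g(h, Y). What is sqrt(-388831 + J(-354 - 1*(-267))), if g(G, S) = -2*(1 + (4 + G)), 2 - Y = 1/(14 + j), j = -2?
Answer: I*sqrt(388667) ≈ 623.43*I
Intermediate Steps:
Y = 23/12 (Y = 2 - 1/(14 - 2) = 2 - 1/12 = 23/12 ≈ 1.9167)
g(G, S) = -10 - 2*G (g(G, S) = -2*(5 + G) = -10 - 2*G)
J(h) = -10 - 2*h
sqrt(-388831 + J(-354 - 1*(-267))) = sqrt(-388831 + (-10 - 2*(-354 - 1*(-267)))) = sqrt(-388831 + (-10 - 2*(-354 + 267))) = sqrt(-388831 + (-10 - 2*(-87))) = sqrt(-388831 + (-10 + 174)) = sqrt(-388831 + 164) = sqrt(-388667) = I*sqrt(388667)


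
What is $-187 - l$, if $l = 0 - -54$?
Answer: $-241$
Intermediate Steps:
$l = 54$ ($l = 0 + 54 = 54$)
$-187 - l = -187 - 54 = -241$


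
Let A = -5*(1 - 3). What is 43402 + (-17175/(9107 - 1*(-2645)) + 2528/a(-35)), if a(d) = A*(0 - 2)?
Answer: 2542788381/58760 ≈ 43274.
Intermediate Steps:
A = 10 (A = -5*(-2) = 10)
a(d) = -20 (a(d) = 10*(0 - 2) = 10*(-2) = -20)
43402 + (-17175/(9107 - 1*(-2645)) + 2528/a(-35)) = 43402 + (-17175/(9107 - 1*(-2645)) + 2528/(-20)) = 43402 + (-17175/(9107 + 2645) + 2528*(-1/20)) = 43402 + (-17175/11752 - 632/5) = 43402 - 7513139/58760 = 2542788381/58760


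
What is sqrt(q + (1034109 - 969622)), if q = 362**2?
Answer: sqrt(195531) ≈ 442.19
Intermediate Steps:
q = 131044
sqrt(q + (1034109 - 969622)) = sqrt(131044 + (1034109 - 969622)) = sqrt(131044 + 64487) = sqrt(195531)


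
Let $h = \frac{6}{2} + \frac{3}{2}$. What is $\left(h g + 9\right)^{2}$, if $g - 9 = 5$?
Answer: $5184$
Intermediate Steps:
$g = 14$ ($g = 9 + 5 = 14$)
$h = \frac{9}{2}$ ($h = 6 \cdot \frac{1}{2} + 3 \cdot \frac{1}{2} = 3 + \frac{3}{2} = \frac{9}{2} \approx 4.5$)
$\left(h g + 9\right)^{2} = \left(\frac{9}{2} \cdot 14 + 9\right)^{2} = \left(63 + 9\right)^{2} = 72^{2} = 5184$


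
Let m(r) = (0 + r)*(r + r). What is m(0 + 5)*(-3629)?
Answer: -181450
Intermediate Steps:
m(r) = 2*r**2 (m(r) = r*(2*r) = 2*r**2)
m(0 + 5)*(-3629) = (2*(0 + 5)**2)*(-3629) = (2*5**2)*(-3629) = (2*25)*(-3629) = 50*(-3629) = -181450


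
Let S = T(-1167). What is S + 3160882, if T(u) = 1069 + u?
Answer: 3160784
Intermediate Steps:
S = -98 (S = 1069 - 1167 = -98)
S + 3160882 = -98 + 3160882 = 3160784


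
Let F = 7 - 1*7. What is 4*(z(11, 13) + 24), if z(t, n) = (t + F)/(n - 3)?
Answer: 502/5 ≈ 100.40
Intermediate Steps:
F = 0 (F = 7 - 7 = 0)
z(t, n) = t/(-3 + n) (z(t, n) = (t + 0)/(n - 3) = t/(-3 + n))
4*(z(11, 13) + 24) = 4*(11/(-3 + 13) + 24) = 4*(11/10 + 24) = 4*(251/10) = 502/5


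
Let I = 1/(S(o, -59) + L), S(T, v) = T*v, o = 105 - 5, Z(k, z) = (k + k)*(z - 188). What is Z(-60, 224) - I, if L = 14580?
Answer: -37497601/8680 ≈ -4320.0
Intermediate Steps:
Z(k, z) = 2*k*(-188 + z) (Z(k, z) = (2*k)*(-188 + z) = 2*k*(-188 + z))
o = 100
I = 1/8680 (I = 1/(100*(-59) + 14580) = 1/(-5900 + 14580) = 1/8680 ≈ 0.00011521)
Z(-60, 224) - I = 2*(-60)*(-188 + 224) - 1*1/8680 = 2*(-60)*36 - 1/8680 = -4320 - 1/8680 = -37497601/8680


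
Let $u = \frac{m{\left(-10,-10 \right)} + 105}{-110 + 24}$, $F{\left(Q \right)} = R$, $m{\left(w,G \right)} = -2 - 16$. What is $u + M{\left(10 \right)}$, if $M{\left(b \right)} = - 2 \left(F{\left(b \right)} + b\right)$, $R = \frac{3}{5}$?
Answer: $- \frac{9551}{430} \approx -22.212$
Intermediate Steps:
$m{\left(w,G \right)} = -18$ ($m{\left(w,G \right)} = -2 - 16 = -18$)
$R = \frac{3}{5}$ ($R = 3 \cdot \frac{1}{5} = \frac{3}{5} \approx 0.6$)
$F{\left(Q \right)} = \frac{3}{5}$
$M{\left(b \right)} = - \frac{6}{5} - 2 b$ ($M{\left(b \right)} = - 2 \left(\frac{3}{5} + b\right) = - \frac{6}{5} - 2 b$)
$u = - \frac{87}{86}$ ($u = \frac{-18 + 105}{-110 + 24} = \frac{87}{-86} = 87 \left(- \frac{1}{86}\right) = - \frac{87}{86} \approx -1.0116$)
$u + M{\left(10 \right)} = - \frac{87}{86} - \frac{106}{5} = - \frac{9551}{430}$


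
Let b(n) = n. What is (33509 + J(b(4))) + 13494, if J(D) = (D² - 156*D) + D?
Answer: 46399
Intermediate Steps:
J(D) = D² - 155*D
(33509 + J(b(4))) + 13494 = (33509 + 4*(-155 + 4)) + 13494 = (33509 + 4*(-151)) + 13494 = (33509 - 604) + 13494 = 32905 + 13494 = 46399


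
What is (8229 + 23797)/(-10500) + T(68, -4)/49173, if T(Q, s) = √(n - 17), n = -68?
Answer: -16013/5250 + I*√85/49173 ≈ -3.0501 + 0.00018749*I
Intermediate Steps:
T(Q, s) = I*√85 (T(Q, s) = √(-68 - 17) = √(-85) = I*√85)
(8229 + 23797)/(-10500) + T(68, -4)/49173 = (8229 + 23797)/(-10500) + (I*√85)/49173 = 32026*(-1/10500) + (I*√85)*(1/49173) = -16013/5250 + I*√85/49173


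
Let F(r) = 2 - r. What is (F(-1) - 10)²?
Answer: 49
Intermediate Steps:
(F(-1) - 10)² = ((2 - 1*(-1)) - 10)² = ((2 + 1) - 10)² = (3 - 10)² = (-7)² = 49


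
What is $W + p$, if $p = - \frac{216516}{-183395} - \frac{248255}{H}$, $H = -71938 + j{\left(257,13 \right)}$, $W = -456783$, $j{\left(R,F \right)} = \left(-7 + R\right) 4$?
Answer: $- \frac{848933894823371}{1858524930} \approx -4.5678 \cdot 10^{5}$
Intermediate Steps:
$j{\left(R,F \right)} = -28 + 4 R$
$H = -70938$ ($H = -71938 + \left(-28 + 4 \cdot 257\right) = -71938 + \left(-28 + 1028\right) = -71938 + 1000 = -70938$)
$p = \frac{8698276819}{1858524930}$ ($p = - \frac{216516}{-183395} - \frac{248255}{-70938} = \left(-216516\right) \left(- \frac{1}{183395}\right) - - \frac{35465}{10134} = \frac{216516}{183395} + \frac{35465}{10134} = \frac{8698276819}{1858524930} \approx 4.6802$)
$W + p = -456783 + \frac{8698276819}{1858524930} = - \frac{848933894823371}{1858524930}$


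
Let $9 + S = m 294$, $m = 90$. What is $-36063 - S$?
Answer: $-62514$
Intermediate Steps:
$S = 26451$ ($S = -9 + 90 \cdot 294 = -9 + 26460 = 26451$)
$-36063 - S = -36063 - 26451 = -62514$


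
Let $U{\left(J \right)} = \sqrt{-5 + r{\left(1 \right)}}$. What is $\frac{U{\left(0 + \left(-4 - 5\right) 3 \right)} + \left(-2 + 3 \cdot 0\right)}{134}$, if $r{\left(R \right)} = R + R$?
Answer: $- \frac{1}{67} + \frac{i \sqrt{3}}{134} \approx -0.014925 + 0.012926 i$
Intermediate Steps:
$r{\left(R \right)} = 2 R$
$U{\left(J \right)} = i \sqrt{3}$ ($U{\left(J \right)} = \sqrt{-5 + 2 \cdot 1} = \sqrt{-5 + 2} = \sqrt{-3} = i \sqrt{3}$)
$\frac{U{\left(0 + \left(-4 - 5\right) 3 \right)} + \left(-2 + 3 \cdot 0\right)}{134} = \frac{i \sqrt{3} + \left(-2 + 3 \cdot 0\right)}{134} = \frac{i \sqrt{3} + \left(-2 + 0\right)}{134} = \frac{i \sqrt{3} - 2}{134} = \frac{-2 + i \sqrt{3}}{134} = - \frac{1}{67} + \frac{i \sqrt{3}}{134}$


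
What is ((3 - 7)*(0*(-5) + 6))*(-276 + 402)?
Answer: -3024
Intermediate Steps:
((3 - 7)*(0*(-5) + 6))*(-276 + 402) = -4*(0 + 6)*126 = -4*6*126 = -24*126 = -3024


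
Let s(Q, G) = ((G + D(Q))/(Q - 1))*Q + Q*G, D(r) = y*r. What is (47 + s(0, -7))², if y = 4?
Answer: 2209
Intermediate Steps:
D(r) = 4*r
s(Q, G) = G*Q + Q*(G + 4*Q)/(-1 + Q) (s(Q, G) = ((G + 4*Q)/(Q - 1))*Q + Q*G = ((G + 4*Q)/(-1 + Q))*Q + G*Q = Q*(G + 4*Q)/(-1 + Q) + G*Q = G*Q + Q*(G + 4*Q)/(-1 + Q))
(47 + s(0, -7))² = (47 + 0²*(4 - 7)/(-1 + 0))² = (47 + 0*(-3)/(-1))² = (47 + 0*(-1)*(-3))² = (47 + 0)² = 47² = 2209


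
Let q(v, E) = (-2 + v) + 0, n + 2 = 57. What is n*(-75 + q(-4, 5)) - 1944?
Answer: -6399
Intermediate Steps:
n = 55 (n = -2 + 57 = 55)
q(v, E) = -2 + v
n*(-75 + q(-4, 5)) - 1944 = 55*(-75 + (-2 - 4)) - 1944 = 55*(-75 - 6) - 1944 = 55*(-81) - 1944 = -4455 - 1944 = -6399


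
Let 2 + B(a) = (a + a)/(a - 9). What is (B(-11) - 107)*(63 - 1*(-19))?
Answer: -44239/5 ≈ -8847.8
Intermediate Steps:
B(a) = -2 + 2*a/(-9 + a) (B(a) = -2 + (a + a)/(a - 9) = -2 + (2*a)/(-9 + a) = -2 + 2*a/(-9 + a))
(B(-11) - 107)*(63 - 1*(-19)) = (18/(-9 - 11) - 107)*(63 - 1*(-19)) = (18/(-20) - 107)*(63 + 19) = (18*(-1/20) - 107)*82 = (-9/10 - 107)*82 = -1079/10*82 = -44239/5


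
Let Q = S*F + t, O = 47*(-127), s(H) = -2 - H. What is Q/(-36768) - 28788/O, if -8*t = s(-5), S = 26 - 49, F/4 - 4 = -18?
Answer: 8406330803/1755745536 ≈ 4.7879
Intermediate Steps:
F = -56 (F = 16 + 4*(-18) = 16 - 72 = -56)
S = -23
O = -5969
t = -3/8 (t = -(-2 - 1*(-5))/8 = -(-2 + 5)/8 = -1/8*3 = -3/8 ≈ -0.37500)
Q = 10301/8 (Q = -23*(-56) - 3/8 = 1288 - 3/8 = 10301/8 ≈ 1287.6)
Q/(-36768) - 28788/O = (10301/8)/(-36768) - 28788/(-5969) = (10301/8)*(-1/36768) - 28788*(-1/5969) = -10301/294144 + 28788/5969 = 8406330803/1755745536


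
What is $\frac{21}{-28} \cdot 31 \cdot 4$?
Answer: $-93$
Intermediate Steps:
$\frac{21}{-28} \cdot 31 \cdot 4 = 21 \left(- \frac{1}{28}\right) 31 \cdot 4 = \left(- \frac{3}{4}\right) 31 \cdot 4 = \left(- \frac{93}{4}\right) 4 = -93$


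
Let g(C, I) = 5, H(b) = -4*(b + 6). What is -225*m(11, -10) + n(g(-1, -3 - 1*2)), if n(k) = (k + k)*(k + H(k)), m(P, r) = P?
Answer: -2865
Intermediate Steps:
H(b) = -24 - 4*b (H(b) = -4*(6 + b) = -24 - 4*b)
n(k) = 2*k*(-24 - 3*k) (n(k) = (k + k)*(k + (-24 - 4*k)) = (2*k)*(-24 - 3*k) = 2*k*(-24 - 3*k))
-225*m(11, -10) + n(g(-1, -3 - 1*2)) = -225*11 - 6*5*(8 + 5) = -2475 - 6*5*13 = -2475 - 390 = -2865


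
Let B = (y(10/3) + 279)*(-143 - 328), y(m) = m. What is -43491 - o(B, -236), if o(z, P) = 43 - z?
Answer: -176513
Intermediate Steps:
B = -132979 (B = (10/3 + 279)*(-143 - 328) = (10*(⅓) + 279)*(-471) = (10/3 + 279)*(-471) = (847/3)*(-471) = -132979)
-43491 - o(B, -236) = -43491 - (43 - 1*(-132979)) = -43491 - (43 + 132979) = -43491 - 1*133022 = -43491 - 133022 = -176513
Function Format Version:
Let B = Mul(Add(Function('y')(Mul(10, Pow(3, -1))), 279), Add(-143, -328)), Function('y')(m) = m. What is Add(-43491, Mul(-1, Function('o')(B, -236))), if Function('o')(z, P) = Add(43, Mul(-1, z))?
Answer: -176513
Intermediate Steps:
B = -132979 (B = Mul(Add(Mul(10, Pow(3, -1)), 279), Add(-143, -328)) = Mul(Add(Mul(10, Rational(1, 3)), 279), -471) = Mul(Add(Rational(10, 3), 279), -471) = Mul(Rational(847, 3), -471) = -132979)
Add(-43491, Mul(-1, Function('o')(B, -236))) = Add(-43491, Mul(-1, Add(43, Mul(-1, -132979)))) = Add(-43491, Mul(-1, Add(43, 132979))) = Add(-43491, Mul(-1, 133022)) = Add(-43491, -133022) = -176513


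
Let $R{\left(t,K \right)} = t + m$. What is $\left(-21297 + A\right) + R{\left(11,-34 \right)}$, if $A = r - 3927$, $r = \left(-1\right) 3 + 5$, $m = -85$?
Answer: $-25296$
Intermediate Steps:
$r = 2$ ($r = -3 + 5 = 2$)
$R{\left(t,K \right)} = -85 + t$ ($R{\left(t,K \right)} = t - 85 = -85 + t$)
$A = -3925$ ($A = 2 - 3927 = -3925$)
$\left(-21297 + A\right) + R{\left(11,-34 \right)} = \left(-21297 - 3925\right) + \left(-85 + 11\right) = -25222 - 74 = -25296$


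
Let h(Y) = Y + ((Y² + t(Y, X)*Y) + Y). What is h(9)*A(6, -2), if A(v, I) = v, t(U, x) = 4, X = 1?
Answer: 810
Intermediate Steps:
h(Y) = Y² + 6*Y (h(Y) = Y + ((Y² + 4*Y) + Y) = Y + (Y² + 5*Y) = Y² + 6*Y)
h(9)*A(6, -2) = (9*(6 + 9))*6 = (9*15)*6 = 135*6 = 810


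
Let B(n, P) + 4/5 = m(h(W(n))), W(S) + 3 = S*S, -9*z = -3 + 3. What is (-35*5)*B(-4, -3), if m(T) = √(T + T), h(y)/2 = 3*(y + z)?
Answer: 140 - 350*√39 ≈ -2045.8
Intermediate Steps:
z = 0 (z = -(-3 + 3)/9 = -⅑*0 = 0)
W(S) = -3 + S² (W(S) = -3 + S*S = -3 + S²)
h(y) = 6*y (h(y) = 2*(3*(y + 0)) = 2*(3*y) = 6*y)
m(T) = √2*√T (m(T) = √(2*T) = √2*√T)
B(n, P) = -⅘ + √2*√(-18 + 6*n²) (B(n, P) = -⅘ + √2*√(6*(-3 + n²)) = -⅘ + √2*√(-18 + 6*n²))
(-35*5)*B(-4, -3) = (-35*5)*(-⅘ + 2*√(-9 + 3*(-4)²)) = -175*(-⅘ + 2*√(-9 + 3*16)) = -175*(-⅘ + 2*√(-9 + 48)) = -175*(-⅘ + 2*√39) = 140 - 350*√39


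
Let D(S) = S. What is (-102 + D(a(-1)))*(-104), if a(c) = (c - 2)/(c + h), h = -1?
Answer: 10452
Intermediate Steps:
a(c) = (-2 + c)/(-1 + c) (a(c) = (c - 2)/(c - 1) = (-2 + c)/(-1 + c))
(-102 + D(a(-1)))*(-104) = (-102 + (-2 - 1)/(-1 - 1))*(-104) = (-102 - 3/(-2))*(-104) = (-102 - ½*(-3))*(-104) = (-102 + 3/2)*(-104) = -201/2*(-104) = 10452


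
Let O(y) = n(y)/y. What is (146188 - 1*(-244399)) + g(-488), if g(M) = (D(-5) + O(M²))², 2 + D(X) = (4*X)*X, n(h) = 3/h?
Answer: 1287140315738826230099656713/3216314998934990749696 ≈ 4.0019e+5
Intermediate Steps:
D(X) = -2 + 4*X² (D(X) = -2 + (4*X)*X = -2 + 4*X²)
O(y) = 3/y² (O(y) = (3/y)/y = 3/y²)
g(M) = (98 + 3/M⁴)² (g(M) = ((-2 + 4*(-5)²) + 3/(M²)²)² = ((-2 + 4*25) + 3/M⁴)² = ((-2 + 100) + 3/M⁴)² = (98 + 3/M⁴)²)
(146188 - 1*(-244399)) + g(-488) = (146188 - 1*(-244399)) + (3 + 98*(-488)⁴)²/(-488)⁸ = (146188 + 244399) + (3 + 98*56712564736)²/3216314998934990749696 = 390587 + (3 + 5557831344128)²/3216314998934990749696 = 390587 + (1/3216314998934990749696)*5557831344131² = 390587 + (1/3216314998934990749696)*30889489249804998148145161 = 390587 + 30889489249804998148145161/3216314998934990749696 = 1287140315738826230099656713/3216314998934990749696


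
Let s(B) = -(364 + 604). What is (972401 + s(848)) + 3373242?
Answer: 4344675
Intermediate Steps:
s(B) = -968 (s(B) = -1*968 = -968)
(972401 + s(848)) + 3373242 = (972401 - 968) + 3373242 = 971433 + 3373242 = 4344675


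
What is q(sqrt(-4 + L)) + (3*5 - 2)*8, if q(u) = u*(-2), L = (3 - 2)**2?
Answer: 104 - 2*I*sqrt(3) ≈ 104.0 - 3.4641*I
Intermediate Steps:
L = 1 (L = 1**2 = 1)
q(u) = -2*u
q(sqrt(-4 + L)) + (3*5 - 2)*8 = -2*sqrt(-4 + 1) + (3*5 - 2)*8 = -2*I*sqrt(3) + (15 - 2)*8 = -2*I*sqrt(3) + 13*8 = -2*I*sqrt(3) + 104 = 104 - 2*I*sqrt(3)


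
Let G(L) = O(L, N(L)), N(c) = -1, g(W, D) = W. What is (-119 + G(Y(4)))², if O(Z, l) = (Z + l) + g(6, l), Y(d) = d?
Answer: 12100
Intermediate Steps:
O(Z, l) = 6 + Z + l (O(Z, l) = (Z + l) + 6 = 6 + Z + l)
G(L) = 5 + L (G(L) = 6 + L - 1 = 5 + L)
(-119 + G(Y(4)))² = (-119 + (5 + 4))² = (-119 + 9)² = (-110)² = 12100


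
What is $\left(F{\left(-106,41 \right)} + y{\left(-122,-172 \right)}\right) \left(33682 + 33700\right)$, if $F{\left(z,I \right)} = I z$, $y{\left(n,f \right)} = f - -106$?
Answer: $-297289384$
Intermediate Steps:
$y{\left(n,f \right)} = 106 + f$ ($y{\left(n,f \right)} = f + 106 = 106 + f$)
$\left(F{\left(-106,41 \right)} + y{\left(-122,-172 \right)}\right) \left(33682 + 33700\right) = \left(41 \left(-106\right) + \left(106 - 172\right)\right) \left(33682 + 33700\right) = \left(-4346 - 66\right) 67382 = \left(-4412\right) 67382 = -297289384$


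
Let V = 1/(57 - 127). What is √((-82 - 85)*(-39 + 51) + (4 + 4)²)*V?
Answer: -I*√485/35 ≈ -0.62922*I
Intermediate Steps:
V = -1/70 (V = 1/(-70) = -1/70 ≈ -0.014286)
√((-82 - 85)*(-39 + 51) + (4 + 4)²)*V = √((-82 - 85)*(-39 + 51) + (4 + 4)²)*(-1/70) = √(-167*12 + 8²)*(-1/70) = √(-2004 + 64)*(-1/70) = √(-1940)*(-1/70) = (2*I*√485)*(-1/70) = -I*√485/35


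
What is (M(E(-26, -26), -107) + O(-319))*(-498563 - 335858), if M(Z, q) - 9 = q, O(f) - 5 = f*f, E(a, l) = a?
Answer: -84833914228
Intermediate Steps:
O(f) = 5 + f**2 (O(f) = 5 + f*f = 5 + f**2)
M(Z, q) = 9 + q
(M(E(-26, -26), -107) + O(-319))*(-498563 - 335858) = ((9 - 107) + (5 + (-319)**2))*(-498563 - 335858) = (-98 + (5 + 101761))*(-834421) = (-98 + 101766)*(-834421) = 101668*(-834421) = -84833914228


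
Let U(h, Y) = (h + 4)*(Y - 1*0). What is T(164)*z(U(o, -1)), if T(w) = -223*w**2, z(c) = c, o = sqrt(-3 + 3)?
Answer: 23991232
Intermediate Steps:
o = 0 (o = sqrt(0) = 0)
U(h, Y) = Y*(4 + h) (U(h, Y) = (4 + h)*(Y + 0) = (4 + h)*Y = Y*(4 + h))
T(164)*z(U(o, -1)) = (-223*164**2)*(-(4 + 0)) = (-223*26896)*(-1*4) = -5997808*(-4) = 23991232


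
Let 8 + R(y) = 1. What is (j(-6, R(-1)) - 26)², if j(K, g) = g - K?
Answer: 729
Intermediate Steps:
R(y) = -7 (R(y) = -8 + 1 = -7)
(j(-6, R(-1)) - 26)² = ((-7 - 1*(-6)) - 26)² = ((-7 + 6) - 26)² = (-1 - 26)² = (-27)² = 729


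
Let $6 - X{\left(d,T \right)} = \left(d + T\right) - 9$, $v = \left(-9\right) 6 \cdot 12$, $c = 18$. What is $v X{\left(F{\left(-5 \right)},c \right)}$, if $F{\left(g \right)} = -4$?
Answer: $-648$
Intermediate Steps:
$v = -648$ ($v = \left(-54\right) 12 = -648$)
$X{\left(d,T \right)} = 15 - T - d$ ($X{\left(d,T \right)} = 6 - \left(\left(d + T\right) - 9\right) = 6 - \left(\left(T + d\right) - 9\right) = 6 - \left(-9 + T + d\right) = 15 - T - d$)
$v X{\left(F{\left(-5 \right)},c \right)} = - 648 \left(15 - 18 - -4\right) = - 648 \left(15 - 18 + 4\right) = \left(-648\right) 1 = -648$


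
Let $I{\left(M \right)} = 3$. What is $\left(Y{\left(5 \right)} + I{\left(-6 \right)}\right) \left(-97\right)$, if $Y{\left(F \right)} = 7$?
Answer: $-970$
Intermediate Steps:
$\left(Y{\left(5 \right)} + I{\left(-6 \right)}\right) \left(-97\right) = \left(7 + 3\right) \left(-97\right) = 10 \left(-97\right) = -970$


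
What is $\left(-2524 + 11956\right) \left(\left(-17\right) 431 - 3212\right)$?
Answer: $-99403848$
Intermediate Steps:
$\left(-2524 + 11956\right) \left(\left(-17\right) 431 - 3212\right) = 9432 \left(-7327 - 3212\right) = 9432 \left(-10539\right) = -99403848$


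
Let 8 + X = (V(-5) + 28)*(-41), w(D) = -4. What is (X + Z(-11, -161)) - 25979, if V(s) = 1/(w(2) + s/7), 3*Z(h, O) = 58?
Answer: -894530/33 ≈ -27107.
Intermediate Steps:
Z(h, O) = 58/3 (Z(h, O) = (1/3)*58 = 58/3)
V(s) = 1/(-4 + s/7)
X = -37861/33 (X = -8 + (7/(-28 - 5) + 28)*(-41) = -8 + (7/(-33) + 28)*(-41) = -8 + (7*(-1/33) + 28)*(-41) = -8 + (-7/33 + 28)*(-41) = -8 + (917/33)*(-41) = -8 - 37597/33 = -37861/33 ≈ -1147.3)
(X + Z(-11, -161)) - 25979 = (-37861/33 + 58/3) - 25979 = -37223/33 - 25979 = -894530/33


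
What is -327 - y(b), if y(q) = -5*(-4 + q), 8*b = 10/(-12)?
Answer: -16681/48 ≈ -347.52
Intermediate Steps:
b = -5/48 (b = (10/(-12))/8 = (10*(-1/12))/8 = (1/8)*(-5/6) = -5/48 ≈ -0.10417)
y(q) = 20 - 5*q
-327 - y(b) = -327 - (20 - 5*(-5/48)) = -327 - (20 + 25/48) = -327 - 1*985/48 = -327 - 985/48 = -16681/48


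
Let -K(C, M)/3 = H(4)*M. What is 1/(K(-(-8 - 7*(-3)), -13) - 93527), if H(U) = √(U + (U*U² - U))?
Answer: -1/93215 ≈ -1.0728e-5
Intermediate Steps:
H(U) = √(U³) (H(U) = √(U + (U³ - U)) = √(U³))
K(C, M) = -24*M (K(C, M) = -3*√(4³)*M = -3*√64*M = -24*M)
1/(K(-(-8 - 7*(-3)), -13) - 93527) = 1/(-24*(-13) - 93527) = 1/(312 - 93527) = 1/(-93215) = -1/93215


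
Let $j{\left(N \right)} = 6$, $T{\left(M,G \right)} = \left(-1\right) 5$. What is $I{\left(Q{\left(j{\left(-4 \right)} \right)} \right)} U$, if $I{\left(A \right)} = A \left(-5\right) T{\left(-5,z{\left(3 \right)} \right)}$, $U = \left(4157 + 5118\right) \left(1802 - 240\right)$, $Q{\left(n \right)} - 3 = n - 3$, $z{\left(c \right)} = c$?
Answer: $2173132500$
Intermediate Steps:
$T{\left(M,G \right)} = -5$
$Q{\left(n \right)} = n$ ($Q{\left(n \right)} = 3 + \left(n - 3\right) = 3 + \left(-3 + n\right) = n$)
$U = 14487550$ ($U = 9275 \cdot 1562 = 14487550$)
$I{\left(A \right)} = 25 A$ ($I{\left(A \right)} = A \left(-5\right) \left(-5\right) = - 5 A \left(-5\right) = 25 A$)
$I{\left(Q{\left(j{\left(-4 \right)} \right)} \right)} U = 25 \cdot 6 \cdot 14487550 = 150 \cdot 14487550 = 2173132500$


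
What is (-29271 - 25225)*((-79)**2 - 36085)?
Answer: 1626378624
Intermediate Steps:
(-29271 - 25225)*((-79)**2 - 36085) = -54496*(6241 - 36085) = -54496*(-29844) = 1626378624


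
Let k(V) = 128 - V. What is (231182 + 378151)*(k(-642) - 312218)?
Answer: -189775544184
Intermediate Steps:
(231182 + 378151)*(k(-642) - 312218) = (231182 + 378151)*((128 - 1*(-642)) - 312218) = 609333*((128 + 642) - 312218) = 609333*(770 - 312218) = 609333*(-311448) = -189775544184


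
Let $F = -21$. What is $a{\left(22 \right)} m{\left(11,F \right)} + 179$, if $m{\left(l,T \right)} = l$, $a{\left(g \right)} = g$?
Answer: $421$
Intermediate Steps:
$a{\left(22 \right)} m{\left(11,F \right)} + 179 = 22 \cdot 11 + 179 = 242 + 179 = 421$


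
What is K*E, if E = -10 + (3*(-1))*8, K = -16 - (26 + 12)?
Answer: 1836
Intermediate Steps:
K = -54 (K = -16 - 1*38 = -16 - 38 = -54)
E = -34 (E = -10 - 3*8 = -10 - 24 = -34)
K*E = -54*(-34) = 1836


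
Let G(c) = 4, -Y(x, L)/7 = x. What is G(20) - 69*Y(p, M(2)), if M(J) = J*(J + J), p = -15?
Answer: -7241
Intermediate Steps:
M(J) = 2*J² (M(J) = J*(2*J) = 2*J²)
Y(x, L) = -7*x
G(20) - 69*Y(p, M(2)) = 4 - (-483)*(-15) = 4 - 69*105 = 4 - 7245 = -7241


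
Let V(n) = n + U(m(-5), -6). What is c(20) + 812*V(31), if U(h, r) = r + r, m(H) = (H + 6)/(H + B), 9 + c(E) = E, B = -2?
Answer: 15439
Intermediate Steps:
c(E) = -9 + E
m(H) = (6 + H)/(-2 + H) (m(H) = (H + 6)/(H - 2) = (6 + H)/(-2 + H))
U(h, r) = 2*r
V(n) = -12 + n (V(n) = n + 2*(-6) = n - 12 = -12 + n)
c(20) + 812*V(31) = (-9 + 20) + 812*(-12 + 31) = 11 + 812*19 = 11 + 15428 = 15439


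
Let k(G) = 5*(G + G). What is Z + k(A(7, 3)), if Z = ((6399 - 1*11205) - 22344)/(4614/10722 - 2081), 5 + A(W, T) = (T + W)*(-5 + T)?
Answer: -146829575/619663 ≈ -236.95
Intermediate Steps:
A(W, T) = -5 + (-5 + T)*(T + W) (A(W, T) = -5 + (T + W)*(-5 + T) = -5 + (-5 + T)*(T + W))
k(G) = 10*G (k(G) = 5*(2*G) = 10*G)
Z = 8086175/619663 (Z = ((6399 - 11205) - 22344)/(4614*(1/10722) - 2081) = (-4806 - 22344)/(769/1787 - 2081) = -27150/(-3717978/1787) = -27150*(-1787/3717978) = 8086175/619663 ≈ 13.049)
Z + k(A(7, 3)) = 8086175/619663 + 10*(-5 + 3**2 - 5*3 - 5*7 + 3*7) = 8086175/619663 + 10*(-5 + 9 - 15 - 35 + 21) = 8086175/619663 + 10*(-25) = 8086175/619663 - 250 = -146829575/619663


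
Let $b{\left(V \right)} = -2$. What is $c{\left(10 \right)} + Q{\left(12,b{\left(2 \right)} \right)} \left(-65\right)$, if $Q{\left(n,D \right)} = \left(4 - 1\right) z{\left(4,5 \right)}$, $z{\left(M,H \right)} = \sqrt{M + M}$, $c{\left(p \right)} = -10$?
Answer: $-10 - 390 \sqrt{2} \approx -561.54$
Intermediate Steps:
$z{\left(M,H \right)} = \sqrt{2} \sqrt{M}$ ($z{\left(M,H \right)} = \sqrt{2 M} = \sqrt{2} \sqrt{M}$)
$Q{\left(n,D \right)} = 6 \sqrt{2}$ ($Q{\left(n,D \right)} = \left(4 - 1\right) \sqrt{2} \sqrt{4} = 3 \sqrt{2} \cdot 2 = 3 \cdot 2 \sqrt{2} = 6 \sqrt{2}$)
$c{\left(10 \right)} + Q{\left(12,b{\left(2 \right)} \right)} \left(-65\right) = -10 + 6 \sqrt{2} \left(-65\right) = -10 - 390 \sqrt{2}$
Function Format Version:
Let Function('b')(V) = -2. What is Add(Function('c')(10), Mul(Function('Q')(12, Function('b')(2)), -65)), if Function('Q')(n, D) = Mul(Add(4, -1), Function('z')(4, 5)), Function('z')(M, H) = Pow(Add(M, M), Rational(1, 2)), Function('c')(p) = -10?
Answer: Add(-10, Mul(-390, Pow(2, Rational(1, 2)))) ≈ -561.54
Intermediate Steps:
Function('z')(M, H) = Mul(Pow(2, Rational(1, 2)), Pow(M, Rational(1, 2))) (Function('z')(M, H) = Pow(Mul(2, M), Rational(1, 2)) = Mul(Pow(2, Rational(1, 2)), Pow(M, Rational(1, 2))))
Function('Q')(n, D) = Mul(6, Pow(2, Rational(1, 2))) (Function('Q')(n, D) = Mul(Add(4, -1), Mul(Pow(2, Rational(1, 2)), Pow(4, Rational(1, 2)))) = Mul(3, Mul(Pow(2, Rational(1, 2)), 2)) = Mul(3, Mul(2, Pow(2, Rational(1, 2)))) = Mul(6, Pow(2, Rational(1, 2))))
Add(Function('c')(10), Mul(Function('Q')(12, Function('b')(2)), -65)) = Add(-10, Mul(Mul(6, Pow(2, Rational(1, 2))), -65)) = Add(-10, Mul(-390, Pow(2, Rational(1, 2))))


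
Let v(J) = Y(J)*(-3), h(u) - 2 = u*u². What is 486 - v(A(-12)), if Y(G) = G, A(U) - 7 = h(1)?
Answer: 516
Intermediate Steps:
h(u) = 2 + u³ (h(u) = 2 + u*u² = 2 + u³)
A(U) = 10 (A(U) = 7 + (2 + 1³) = 7 + (2 + 1) = 7 + 3 = 10)
v(J) = -3*J (v(J) = J*(-3) = -3*J)
486 - v(A(-12)) = 486 - (-3)*10 = 486 - 1*(-30) = 486 + 30 = 516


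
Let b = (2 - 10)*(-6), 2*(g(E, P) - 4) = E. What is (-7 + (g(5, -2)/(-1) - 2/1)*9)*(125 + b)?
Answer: -28891/2 ≈ -14446.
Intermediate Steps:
g(E, P) = 4 + E/2
b = 48 (b = -8*(-6) = 48)
(-7 + (g(5, -2)/(-1) - 2/1)*9)*(125 + b) = (-7 + ((4 + (1/2)*5)/(-1) - 2/1)*9)*(125 + 48) = (-7 + ((4 + 5/2)*(-1) - 2*1)*9)*173 = (-7 + ((13/2)*(-1) - 2)*9)*173 = (-7 + (-13/2 - 2)*9)*173 = (-7 - 17/2*9)*173 = (-7 - 153/2)*173 = -167/2*173 = -28891/2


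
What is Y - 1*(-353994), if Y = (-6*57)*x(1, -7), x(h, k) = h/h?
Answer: 353652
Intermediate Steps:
x(h, k) = 1
Y = -342 (Y = -6*57*1 = -342*1 = -342)
Y - 1*(-353994) = -342 - 1*(-353994) = -342 + 353994 = 353652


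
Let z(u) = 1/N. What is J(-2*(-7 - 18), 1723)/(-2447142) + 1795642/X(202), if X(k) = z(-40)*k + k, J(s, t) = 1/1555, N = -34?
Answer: 12906715322195223/1409231584970 ≈ 9158.7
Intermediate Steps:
J(s, t) = 1/1555
z(u) = -1/34 (z(u) = 1/(-34) = -1/34)
X(k) = 33*k/34 (X(k) = -k/34 + k = 33*k/34)
J(-2*(-7 - 18), 1723)/(-2447142) + 1795642/X(202) = (1/1555)/(-2447142) + 1795642/(((33/34)*202)) = (1/1555)*(-1/2447142) + 1795642/(3333/17) = -1/3805305810 + 1795642*(17/3333) = -1/3805305810 + 30525914/3333 = 12906715322195223/1409231584970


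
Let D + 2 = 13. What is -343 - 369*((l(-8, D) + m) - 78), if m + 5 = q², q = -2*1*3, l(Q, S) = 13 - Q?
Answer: 9251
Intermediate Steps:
D = 11 (D = -2 + 13 = 11)
q = -6 (q = -2*3 = -6)
m = 31 (m = -5 + (-6)² = -5 + 36 = 31)
-343 - 369*((l(-8, D) + m) - 78) = -343 - 369*(((13 - 1*(-8)) + 31) - 78) = -343 - 369*(((13 + 8) + 31) - 78) = -343 - 369*((21 + 31) - 78) = -343 - 369*(52 - 78) = -343 - 369*(-26) = -343 + 9594 = 9251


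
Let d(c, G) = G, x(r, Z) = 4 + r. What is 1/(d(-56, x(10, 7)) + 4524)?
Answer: 1/4538 ≈ 0.00022036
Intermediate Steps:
1/(d(-56, x(10, 7)) + 4524) = 1/((4 + 10) + 4524) = 1/(14 + 4524) = 1/4538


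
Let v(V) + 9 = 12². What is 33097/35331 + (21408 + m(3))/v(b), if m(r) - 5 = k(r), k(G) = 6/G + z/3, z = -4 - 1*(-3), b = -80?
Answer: 761069683/4769685 ≈ 159.56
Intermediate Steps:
v(V) = 135 (v(V) = -9 + 12² = -9 + 144 = 135)
z = -1 (z = -4 + 3 = -1)
k(G) = -⅓ + 6/G (k(G) = 6/G - 1/3 = 6/G - 1*⅓ = 6/G - ⅓ = -⅓ + 6/G)
m(r) = 5 + (18 - r)/(3*r)
33097/35331 + (21408 + m(3))/v(b) = 33097/35331 + (21408 + (14/3 + 6/3))/135 = 33097*(1/35331) + (21408 + (14/3 + 6*(⅓)))*(1/135) = 33097/35331 + (21408 + (14/3 + 2))*(1/135) = 33097/35331 + (21408 + 20/3)*(1/135) = 33097/35331 + (64244/3)*(1/135) = 33097/35331 + 64244/405 = 761069683/4769685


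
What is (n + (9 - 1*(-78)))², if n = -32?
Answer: 3025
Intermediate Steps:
(n + (9 - 1*(-78)))² = (-32 + (9 - 1*(-78)))² = (-32 + (9 + 78))² = (-32 + 87)² = 55² = 3025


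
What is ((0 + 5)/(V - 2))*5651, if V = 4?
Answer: 28255/2 ≈ 14128.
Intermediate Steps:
((0 + 5)/(V - 2))*5651 = ((0 + 5)/(4 - 2))*5651 = (5/2)*5651 = 28255/2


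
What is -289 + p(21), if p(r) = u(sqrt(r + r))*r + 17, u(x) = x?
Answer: -272 + 21*sqrt(42) ≈ -135.90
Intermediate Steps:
p(r) = 17 + sqrt(2)*r**(3/2) (p(r) = sqrt(r + r)*r + 17 = sqrt(2*r)*r + 17 = (sqrt(2)*sqrt(r))*r + 17 = sqrt(2)*r**(3/2) + 17 = 17 + sqrt(2)*r**(3/2))
-289 + p(21) = -289 + (17 + sqrt(2)*21**(3/2)) = -289 + (17 + sqrt(2)*(21*sqrt(21))) = -289 + (17 + 21*sqrt(42)) = -272 + 21*sqrt(42)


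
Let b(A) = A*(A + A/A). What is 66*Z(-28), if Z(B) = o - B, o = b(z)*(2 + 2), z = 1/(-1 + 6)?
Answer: 47784/25 ≈ 1911.4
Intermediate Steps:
z = 1/5 ≈ 0.20000
b(A) = A*(1 + A) (b(A) = A*(A + 1) = A*(1 + A))
o = 24/25 (o = ((1 + 1/5)/5)*(2 + 2) = ((1/5)*(6/5))*4 = (6/25)*4 = 24/25 ≈ 0.96000)
Z(B) = 24/25 - B
66*Z(-28) = 66*(24/25 - 1*(-28)) = 66*(24/25 + 28) = 66*(724/25) = 47784/25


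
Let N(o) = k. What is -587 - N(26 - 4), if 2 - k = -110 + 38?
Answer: -661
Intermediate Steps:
k = 74 (k = 2 - (-110 + 38) = 2 - 1*(-72) = 2 + 72 = 74)
N(o) = 74
-587 - N(26 - 4) = -587 - 1*74 = -587 - 74 = -661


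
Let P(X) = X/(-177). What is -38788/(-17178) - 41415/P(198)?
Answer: 636011293/17178 ≈ 37025.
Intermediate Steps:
P(X) = -X/177 (P(X) = X*(-1/177) = -X/177)
-38788/(-17178) - 41415/P(198) = -38788/(-17178) - 41415/((-1/177*198)) = -38788*(-1/17178) - 41415/(-66/59) = 19394/8589 - 41415*(-59/66) = 19394/8589 + 74045/2 = 636011293/17178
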